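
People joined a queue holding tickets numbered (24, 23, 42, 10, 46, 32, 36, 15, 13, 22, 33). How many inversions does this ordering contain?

Sweep left to right; for each value list the smaller values that follow it:
24 → 23, 10, 15, 13, 22 → 5
23 → 10, 15, 13, 22 → 4
42 → 10, 32, 36, 15, 13, 22, 33 → 7
10 → none → 0
46 → 32, 36, 15, 13, 22, 33 → 6
32 → 15, 13, 22 → 3
36 → 15, 13, 22, 33 → 4
15 → 13 → 1
13 → none → 0
22 → none → 0
33 → none → 0
Sum: 5 + 4 + 7 + 0 + 6 + 3 + 4 + 1 + 0 + 0 + 0 = 30

30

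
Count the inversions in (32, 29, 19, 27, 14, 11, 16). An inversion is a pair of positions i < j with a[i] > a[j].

For each element, count later entries that are smaller:
32 → 29, 19, 27, 14, 11, 16 → 6
29 → 19, 27, 14, 11, 16 → 5
19 → 14, 11, 16 → 3
27 → 14, 11, 16 → 3
14 → 11 → 1
11 → none → 0
16 → none → 0
Sum: 6 + 5 + 3 + 3 + 1 + 0 + 0 = 18

18 out-of-order pairs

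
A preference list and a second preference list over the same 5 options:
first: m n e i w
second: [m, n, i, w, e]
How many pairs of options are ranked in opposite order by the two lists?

Assign each item its position (1..5) in the first ordering, then rewrite the second ordering as that position sequence:
positions: m→1, n→2, e→3, i→4, w→5
second ordering as positions: [1, 2, 4, 5, 3]
Discordant pairs = inversions in this position sequence.
1: 0
2: 0
4: 3 → 1
5: 3 → 1
3: 0
Total: 0 + 0 + 1 + 1 + 0 = 2

2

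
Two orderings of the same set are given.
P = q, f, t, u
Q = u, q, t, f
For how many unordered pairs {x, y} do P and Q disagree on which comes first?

Assign each item its position (1..4) in the first ordering, then rewrite the second ordering as that position sequence:
positions: q→1, f→2, t→3, u→4
second ordering as positions: [4, 1, 3, 2]
Discordant pairs = inversions in this position sequence.
4: 1, 3, 2 → 3
1: 0
3: 2 → 1
2: 0
Total: 3 + 0 + 1 + 0 = 4

4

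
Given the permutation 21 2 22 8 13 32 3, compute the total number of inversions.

Count, for each position, how many later elements it exceeds:
21 → 2, 8, 13, 3 → 4
2 → none → 0
22 → 8, 13, 3 → 3
8 → 3 → 1
13 → 3 → 1
32 → 3 → 1
3 → none → 0
Sum: 4 + 0 + 3 + 1 + 1 + 1 + 0 = 10

There are 10 out-of-order pairs.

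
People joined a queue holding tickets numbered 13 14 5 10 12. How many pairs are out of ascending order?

Out-of-order pairs: 6

Listing every pair i<j with a[i]>a[j] (using 0-based positions):
(0,2): 13 > 5
(0,3): 13 > 10
(0,4): 13 > 12
(1,2): 14 > 5
(1,3): 14 > 10
(1,4): 14 > 12
That's 6 pairs.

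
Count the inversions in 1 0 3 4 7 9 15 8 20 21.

3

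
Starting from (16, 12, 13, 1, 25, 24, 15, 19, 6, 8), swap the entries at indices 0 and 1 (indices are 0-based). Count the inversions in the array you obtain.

Positions 0 and 1 hold 16 and 12; after swapping, the array is [12, 16, 13, 1, 25, 24, 15, 19, 6, 8].
Sweep left to right; for each value list the smaller values that follow it:
12 → 1, 6, 8 → 3
16 → 13, 1, 15, 6, 8 → 5
13 → 1, 6, 8 → 3
1 → none → 0
25 → 24, 15, 19, 6, 8 → 5
24 → 15, 19, 6, 8 → 4
15 → 6, 8 → 2
19 → 6, 8 → 2
6 → none → 0
8 → none → 0
Sum: 3 + 5 + 3 + 0 + 5 + 4 + 2 + 2 + 0 + 0 = 24

24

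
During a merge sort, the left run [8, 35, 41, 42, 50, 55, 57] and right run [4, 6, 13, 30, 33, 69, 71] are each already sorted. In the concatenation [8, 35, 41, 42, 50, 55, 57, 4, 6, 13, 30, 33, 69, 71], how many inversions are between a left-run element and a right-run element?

32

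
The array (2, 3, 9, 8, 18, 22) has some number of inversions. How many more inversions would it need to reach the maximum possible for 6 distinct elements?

14

Maximum inversions for 6 distinct elements is C(6, 2) = 6·5/2 = 15.
Current inversions — for each element, count later smaller elements:
2: 0
3: 0
9: 1
8: 0
18: 0
22: 0
Current total: 0 + 0 + 1 + 0 + 0 + 0 = 1
Shortfall: 15 − 1 = 14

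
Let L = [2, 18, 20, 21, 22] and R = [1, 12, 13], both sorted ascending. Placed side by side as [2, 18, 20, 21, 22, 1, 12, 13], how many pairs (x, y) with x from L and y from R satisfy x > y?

There are 13 cross-inversions.

Take each right-half value and tally the left-half values above it:
r = 1: 2, 18, 20, 21, 22 → 5
r = 12: 18, 20, 21, 22 → 4
r = 13: 18, 20, 21, 22 → 4
Cross-inversions: 5 + 4 + 4 = 13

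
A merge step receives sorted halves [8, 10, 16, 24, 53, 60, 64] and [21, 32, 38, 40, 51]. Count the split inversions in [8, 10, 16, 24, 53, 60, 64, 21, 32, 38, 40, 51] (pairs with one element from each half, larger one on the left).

16 cross-inversions

For each element r of the right run, count left-run elements greater than r:
r = 21: 24, 53, 60, 64 → 4
r = 32: 53, 60, 64 → 3
r = 38: 53, 60, 64 → 3
r = 40: 53, 60, 64 → 3
r = 51: 53, 60, 64 → 3
Cross-inversions: 4 + 3 + 3 + 3 + 3 = 16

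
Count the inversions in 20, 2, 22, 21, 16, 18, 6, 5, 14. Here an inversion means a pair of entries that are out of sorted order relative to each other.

24 out-of-order pairs

For each element, count later entries that are smaller:
20 → 2, 16, 18, 6, 5, 14 → 6
2 → none → 0
22 → 21, 16, 18, 6, 5, 14 → 6
21 → 16, 18, 6, 5, 14 → 5
16 → 6, 5, 14 → 3
18 → 6, 5, 14 → 3
6 → 5 → 1
5 → none → 0
14 → none → 0
Sum: 6 + 0 + 6 + 5 + 3 + 3 + 1 + 0 + 0 = 24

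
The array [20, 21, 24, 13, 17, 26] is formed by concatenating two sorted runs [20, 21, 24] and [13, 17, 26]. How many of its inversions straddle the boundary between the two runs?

6

Take each right-half value and tally the left-half values above it:
r = 13: 20, 21, 24 → 3
r = 17: 20, 21, 24 → 3
r = 26: none → 0
Cross-inversions: 3 + 3 + 0 = 6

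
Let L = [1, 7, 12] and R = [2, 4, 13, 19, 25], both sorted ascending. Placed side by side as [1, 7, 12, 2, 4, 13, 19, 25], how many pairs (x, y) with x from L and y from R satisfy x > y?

4

For each element r of the right run, count left-run elements greater than r:
r = 2: 7, 12 → 2
r = 4: 7, 12 → 2
r = 13: none → 0
r = 19: none → 0
r = 25: none → 0
Cross-inversions: 2 + 2 + 0 + 0 + 0 = 4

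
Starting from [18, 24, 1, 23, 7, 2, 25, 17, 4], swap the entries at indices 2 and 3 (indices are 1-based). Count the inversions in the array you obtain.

19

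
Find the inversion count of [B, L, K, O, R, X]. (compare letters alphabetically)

Element-by-element contributions:
B: 0
L: 1
K: 0
O: 0
R: 0
X: 0
Sum: 0 + 1 + 0 + 0 + 0 + 0 = 1

1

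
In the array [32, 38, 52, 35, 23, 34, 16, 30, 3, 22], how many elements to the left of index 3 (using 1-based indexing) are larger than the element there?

0

The element at index 3 is 52.
Elements before it: 32, 38
None of them are larger than 52.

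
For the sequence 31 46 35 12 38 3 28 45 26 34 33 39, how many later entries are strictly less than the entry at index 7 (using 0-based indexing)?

4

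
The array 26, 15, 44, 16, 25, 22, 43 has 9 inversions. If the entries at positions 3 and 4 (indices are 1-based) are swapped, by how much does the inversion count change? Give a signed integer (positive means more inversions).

Positions 3 and 4 hold 44 and 16; after swapping, the array is [26, 15, 16, 44, 25, 22, 43].
For each element, count later entries that are smaller:
26: 4
15: 0
16: 0
44: 3
25: 1
22: 0
43: 0
Sum: 4 + 0 + 0 + 3 + 1 + 0 + 0 = 8
Change: 8 − 9 = -1

-1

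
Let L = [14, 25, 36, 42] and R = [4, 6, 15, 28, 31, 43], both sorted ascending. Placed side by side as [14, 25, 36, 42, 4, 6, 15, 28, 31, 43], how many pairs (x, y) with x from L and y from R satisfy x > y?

15 split inversions

Count, for every r in R, how many entries of L exceed r:
r = 4: 14, 25, 36, 42 → 4
r = 6: 14, 25, 36, 42 → 4
r = 15: 25, 36, 42 → 3
r = 28: 36, 42 → 2
r = 31: 36, 42 → 2
r = 43: none → 0
Cross-inversions: 4 + 4 + 3 + 2 + 2 + 0 = 15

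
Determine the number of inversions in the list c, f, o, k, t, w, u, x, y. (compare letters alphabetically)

2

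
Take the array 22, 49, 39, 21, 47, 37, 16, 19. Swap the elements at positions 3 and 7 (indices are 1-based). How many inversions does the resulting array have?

15 inversions

Positions 3 and 7 hold 39 and 16; after swapping, the array is [22, 49, 16, 21, 47, 37, 39, 19].
Element-by-element contributions:
22 → 16, 21, 19 → 3
49 → 16, 21, 47, 37, 39, 19 → 6
16 → none → 0
21 → 19 → 1
47 → 37, 39, 19 → 3
37 → 19 → 1
39 → 19 → 1
19 → none → 0
Sum: 3 + 6 + 0 + 1 + 3 + 1 + 1 + 0 = 15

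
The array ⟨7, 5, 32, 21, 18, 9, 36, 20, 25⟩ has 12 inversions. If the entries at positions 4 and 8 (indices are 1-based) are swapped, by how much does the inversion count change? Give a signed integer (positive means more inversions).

-1

Positions 4 and 8 hold 21 and 20; after swapping, the array is [7, 5, 32, 20, 18, 9, 36, 21, 25].
Sweep left to right; for each value list the smaller values that follow it:
7: 1
5: 0
32: 5
20: 2
18: 1
9: 0
36: 2
21: 0
25: 0
Sum: 1 + 0 + 5 + 2 + 1 + 0 + 2 + 0 + 0 = 11
Change: 11 − 12 = -1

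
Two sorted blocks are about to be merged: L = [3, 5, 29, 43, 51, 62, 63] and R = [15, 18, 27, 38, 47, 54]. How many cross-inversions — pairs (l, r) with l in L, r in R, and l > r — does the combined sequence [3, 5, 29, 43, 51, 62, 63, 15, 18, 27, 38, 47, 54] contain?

Count, for every r in R, how many entries of L exceed r:
r = 15: 29, 43, 51, 62, 63 → 5
r = 18: 29, 43, 51, 62, 63 → 5
r = 27: 29, 43, 51, 62, 63 → 5
r = 38: 43, 51, 62, 63 → 4
r = 47: 51, 62, 63 → 3
r = 54: 62, 63 → 2
Cross-inversions: 5 + 5 + 5 + 4 + 3 + 2 = 24

Split inversions: 24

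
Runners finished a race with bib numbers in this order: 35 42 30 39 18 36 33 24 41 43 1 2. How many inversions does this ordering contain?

40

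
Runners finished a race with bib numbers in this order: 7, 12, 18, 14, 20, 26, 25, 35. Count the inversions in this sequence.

2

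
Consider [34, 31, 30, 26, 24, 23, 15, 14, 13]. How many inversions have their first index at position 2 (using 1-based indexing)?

The element at index 2 is 31.
Elements after it: 30, 26, 24, 23, 15, 14, 13
Those smaller than 31: 30, 26, 24, 23, 15, 14, 13

7 such elements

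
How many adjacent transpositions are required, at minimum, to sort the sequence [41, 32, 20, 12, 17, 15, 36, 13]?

20 adjacent swaps

The minimum number of adjacent swaps to sort an array equals its inversion count, since every such swap removes exactly one inversion.
Count inversions — for each element, later elements that are smaller:
41: 32, 20, 12, 17, 15, 36, 13 → 7
32: 20, 12, 17, 15, 13 → 5
20: 12, 17, 15, 13 → 4
12: none → 0
17: 15, 13 → 2
15: 13 → 1
36: 13 → 1
13: none → 0
Total inversions: 7 + 5 + 4 + 0 + 2 + 1 + 1 + 0 = 20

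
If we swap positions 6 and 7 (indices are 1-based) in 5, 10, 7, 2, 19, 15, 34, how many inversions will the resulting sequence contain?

6 inversions

Positions 6 and 7 hold 15 and 34; after swapping, the array is [5, 10, 7, 2, 19, 34, 15].
For each element, count later entries that are smaller:
5 → 2 → 1
10 → 7, 2 → 2
7 → 2 → 1
2 → none → 0
19 → 15 → 1
34 → 15 → 1
15 → none → 0
Sum: 1 + 2 + 1 + 0 + 1 + 1 + 0 = 6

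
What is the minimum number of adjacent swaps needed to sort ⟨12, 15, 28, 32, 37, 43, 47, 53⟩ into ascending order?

Each adjacent swap fixes exactly one inversion, so the minimum swap count equals the number of inversions.
Count inversions — for each element, later elements that are smaller:
12: none → 0
15: none → 0
28: none → 0
32: none → 0
37: none → 0
43: none → 0
47: none → 0
53: none → 0
Total inversions: 0 + 0 + 0 + 0 + 0 + 0 + 0 + 0 = 0

0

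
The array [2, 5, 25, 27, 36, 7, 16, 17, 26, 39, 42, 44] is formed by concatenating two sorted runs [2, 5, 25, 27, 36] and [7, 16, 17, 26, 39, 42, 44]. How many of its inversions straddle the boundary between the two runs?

Split inversions: 11

For each element r of the right run, count left-run elements greater than r:
r = 7: 25, 27, 36 → 3
r = 16: 25, 27, 36 → 3
r = 17: 25, 27, 36 → 3
r = 26: 27, 36 → 2
r = 39: none → 0
r = 42: none → 0
r = 44: none → 0
Cross-inversions: 3 + 3 + 3 + 2 + 0 + 0 + 0 = 11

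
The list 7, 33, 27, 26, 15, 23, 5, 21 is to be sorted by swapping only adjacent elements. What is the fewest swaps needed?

The minimum number of adjacent swaps to sort an array equals its inversion count, since every such swap removes exactly one inversion.
Count inversions — for each element, later elements that are smaller:
7: 5 → 1
33: 27, 26, 15, 23, 5, 21 → 6
27: 26, 15, 23, 5, 21 → 5
26: 15, 23, 5, 21 → 4
15: 5 → 1
23: 5, 21 → 2
5: none → 0
21: none → 0
Total inversions: 1 + 6 + 5 + 4 + 1 + 2 + 0 + 0 = 19

Adjacent swaps: 19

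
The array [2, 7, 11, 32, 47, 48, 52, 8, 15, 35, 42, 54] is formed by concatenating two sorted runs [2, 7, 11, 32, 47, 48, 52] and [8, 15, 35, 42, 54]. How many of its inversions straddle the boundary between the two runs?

There are 15 cross-inversions.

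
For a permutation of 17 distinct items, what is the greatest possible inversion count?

The maximum occurs when the array is in strictly decreasing order: every one of the C(17, 2) pairs is inverted.
C(17, 2) = 17·16/2 = 136

There are 136 inversions.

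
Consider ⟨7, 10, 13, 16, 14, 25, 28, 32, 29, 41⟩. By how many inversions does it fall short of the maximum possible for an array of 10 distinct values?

43

Maximum inversions for 10 distinct elements is C(10, 2) = 10·9/2 = 45.
Current inversions — for each element, count later smaller elements:
7: 0
10: 0
13: 0
16: 1
14: 0
25: 0
28: 0
32: 1
29: 0
41: 0
Current total: 0 + 0 + 0 + 1 + 0 + 0 + 0 + 1 + 0 + 0 = 2
Shortfall: 45 − 2 = 43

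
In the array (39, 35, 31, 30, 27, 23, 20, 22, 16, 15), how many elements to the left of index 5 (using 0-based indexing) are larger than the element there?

5

The element at index 5 is 23.
Elements before it: 39, 35, 31, 30, 27
Those larger than 23: 39, 35, 31, 30, 27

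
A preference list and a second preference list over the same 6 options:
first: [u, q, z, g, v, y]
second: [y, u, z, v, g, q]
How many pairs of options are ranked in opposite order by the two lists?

There are 9 pairs.

Assign each item its position (1..6) in the first ordering, then rewrite the second ordering as that position sequence:
positions: u→1, q→2, z→3, g→4, v→5, y→6
second ordering as positions: [6, 1, 3, 5, 4, 2]
Discordant pairs = inversions in this position sequence.
6: 1, 3, 5, 4, 2 → 5
1: 0
3: 2 → 1
5: 4, 2 → 2
4: 2 → 1
2: 0
Total: 5 + 0 + 1 + 2 + 1 + 0 = 9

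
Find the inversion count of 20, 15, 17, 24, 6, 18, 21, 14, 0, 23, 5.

33

For each element, count later entries that are smaller:
20: 7
15: 4
17: 4
24: 7
6: 2
18: 3
21: 3
14: 2
0: 0
23: 1
5: 0
Sum: 7 + 4 + 4 + 7 + 2 + 3 + 3 + 2 + 0 + 1 + 0 = 33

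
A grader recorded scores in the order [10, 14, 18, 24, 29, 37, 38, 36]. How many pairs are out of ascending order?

Element-by-element contributions:
10: 0
14: 0
18: 0
24: 0
29: 0
37: 1
38: 1
36: 0
Sum: 0 + 0 + 0 + 0 + 0 + 1 + 1 + 0 = 2

2 inversions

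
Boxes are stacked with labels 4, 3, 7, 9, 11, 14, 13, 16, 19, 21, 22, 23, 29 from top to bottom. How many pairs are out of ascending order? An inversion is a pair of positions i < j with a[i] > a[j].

Count, for each position, how many later elements it exceeds:
4 → 3 → 1
3 → none → 0
7 → none → 0
9 → none → 0
11 → none → 0
14 → 13 → 1
13 → none → 0
16 → none → 0
19 → none → 0
21 → none → 0
22 → none → 0
23 → none → 0
29 → none → 0
Sum: 1 + 0 + 0 + 0 + 0 + 1 + 0 + 0 + 0 + 0 + 0 + 0 + 0 = 2

2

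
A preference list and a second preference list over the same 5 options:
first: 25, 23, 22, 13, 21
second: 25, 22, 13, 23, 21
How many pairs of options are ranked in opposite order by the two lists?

2 pairs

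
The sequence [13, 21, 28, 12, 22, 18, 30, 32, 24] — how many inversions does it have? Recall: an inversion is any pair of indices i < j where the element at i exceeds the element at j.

Count, for each position, how many later elements it exceeds:
13: 1
21: 2
28: 4
12: 0
22: 1
18: 0
30: 1
32: 1
24: 0
Sum: 1 + 2 + 4 + 0 + 1 + 0 + 1 + 1 + 0 = 10

10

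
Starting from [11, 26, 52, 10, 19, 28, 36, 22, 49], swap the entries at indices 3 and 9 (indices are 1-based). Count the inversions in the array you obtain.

Positions 3 and 9 hold 52 and 49; after swapping, the array is [11, 26, 49, 10, 19, 28, 36, 22, 52].
Count, for each position, how many later elements it exceeds:
11 → 10 → 1
26 → 10, 19, 22 → 3
49 → 10, 19, 28, 36, 22 → 5
10 → none → 0
19 → none → 0
28 → 22 → 1
36 → 22 → 1
22 → none → 0
52 → none → 0
Sum: 1 + 3 + 5 + 0 + 0 + 1 + 1 + 0 + 0 = 11

11 inversions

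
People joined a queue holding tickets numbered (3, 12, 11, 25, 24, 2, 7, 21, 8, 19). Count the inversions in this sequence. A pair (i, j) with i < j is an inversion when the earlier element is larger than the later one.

Element-by-element contributions:
3: 1
12: 4
11: 3
25: 6
24: 5
2: 0
7: 0
21: 2
8: 0
19: 0
Sum: 1 + 4 + 3 + 6 + 5 + 0 + 0 + 2 + 0 + 0 = 21

21 inversions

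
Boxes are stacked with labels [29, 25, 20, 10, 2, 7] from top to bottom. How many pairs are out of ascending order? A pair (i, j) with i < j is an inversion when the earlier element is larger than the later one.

14

Element-by-element contributions:
29 → 25, 20, 10, 2, 7 → 5
25 → 20, 10, 2, 7 → 4
20 → 10, 2, 7 → 3
10 → 2, 7 → 2
2 → none → 0
7 → none → 0
Sum: 5 + 4 + 3 + 2 + 0 + 0 = 14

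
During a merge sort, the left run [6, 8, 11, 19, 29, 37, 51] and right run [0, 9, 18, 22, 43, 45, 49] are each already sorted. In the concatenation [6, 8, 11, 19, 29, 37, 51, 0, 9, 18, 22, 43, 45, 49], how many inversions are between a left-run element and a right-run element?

Count, for every r in R, how many entries of L exceed r:
r = 0: 6, 8, 11, 19, 29, 37, 51 → 7
r = 9: 11, 19, 29, 37, 51 → 5
r = 18: 19, 29, 37, 51 → 4
r = 22: 29, 37, 51 → 3
r = 43: 51 → 1
r = 45: 51 → 1
r = 49: 51 → 1
Cross-inversions: 7 + 5 + 4 + 3 + 1 + 1 + 1 = 22

22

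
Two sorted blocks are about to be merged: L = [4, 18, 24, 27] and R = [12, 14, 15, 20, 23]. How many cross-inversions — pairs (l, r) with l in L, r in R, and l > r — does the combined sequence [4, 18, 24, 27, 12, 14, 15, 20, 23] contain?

13

Count, for every r in R, how many entries of L exceed r:
r = 12: 18, 24, 27 → 3
r = 14: 18, 24, 27 → 3
r = 15: 18, 24, 27 → 3
r = 20: 24, 27 → 2
r = 23: 24, 27 → 2
Cross-inversions: 3 + 3 + 3 + 2 + 2 = 13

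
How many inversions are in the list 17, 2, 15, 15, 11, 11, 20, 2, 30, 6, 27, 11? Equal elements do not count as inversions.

Count, for each position, how many later elements it exceeds:
17: 8
2: 0
15: 5
15: 5
11: 2
11: 2
20: 3
2: 0
30: 3
6: 0
27: 1
11: 0
Sum: 8 + 0 + 5 + 5 + 2 + 2 + 3 + 0 + 3 + 0 + 1 + 0 = 29

29 inversions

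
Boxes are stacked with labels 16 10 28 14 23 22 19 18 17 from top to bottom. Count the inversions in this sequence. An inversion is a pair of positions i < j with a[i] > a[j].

18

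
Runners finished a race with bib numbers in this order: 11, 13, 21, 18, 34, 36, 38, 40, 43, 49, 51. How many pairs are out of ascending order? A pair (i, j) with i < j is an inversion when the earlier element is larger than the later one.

Sweep left to right; for each value list the smaller values that follow it:
11 → none → 0
13 → none → 0
21 → 18 → 1
18 → none → 0
34 → none → 0
36 → none → 0
38 → none → 0
40 → none → 0
43 → none → 0
49 → none → 0
51 → none → 0
Sum: 0 + 0 + 1 + 0 + 0 + 0 + 0 + 0 + 0 + 0 + 0 = 1

1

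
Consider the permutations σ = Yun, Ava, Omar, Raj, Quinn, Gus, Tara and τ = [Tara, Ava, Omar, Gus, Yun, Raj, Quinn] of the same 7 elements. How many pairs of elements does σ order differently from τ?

11 discordant pairs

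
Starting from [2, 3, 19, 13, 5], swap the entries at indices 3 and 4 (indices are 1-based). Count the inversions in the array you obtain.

2 inversions

Positions 3 and 4 hold 19 and 13; after swapping, the array is [2, 3, 13, 19, 5].
Element-by-element contributions:
2 → none → 0
3 → none → 0
13 → 5 → 1
19 → 5 → 1
5 → none → 0
Sum: 0 + 0 + 1 + 1 + 0 = 2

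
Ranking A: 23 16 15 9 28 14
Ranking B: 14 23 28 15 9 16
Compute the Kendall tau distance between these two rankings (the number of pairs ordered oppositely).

There are 10 discordant pairs.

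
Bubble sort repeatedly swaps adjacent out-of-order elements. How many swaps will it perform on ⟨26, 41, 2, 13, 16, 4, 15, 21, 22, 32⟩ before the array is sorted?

18

Each adjacent swap fixes exactly one inversion, so the minimum swap count equals the number of inversions.
Count inversions — for each element, later elements that are smaller:
26: 2, 13, 16, 4, 15, 21, 22 → 7
41: 2, 13, 16, 4, 15, 21, 22, 32 → 8
2: none → 0
13: 4 → 1
16: 4, 15 → 2
4: none → 0
15: none → 0
21: none → 0
22: none → 0
32: none → 0
Total inversions: 7 + 8 + 0 + 1 + 2 + 0 + 0 + 0 + 0 + 0 = 18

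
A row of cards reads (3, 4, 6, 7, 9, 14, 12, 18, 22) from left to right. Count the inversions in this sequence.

For each element, count later entries that are smaller:
3 → none → 0
4 → none → 0
6 → none → 0
7 → none → 0
9 → none → 0
14 → 12 → 1
12 → none → 0
18 → none → 0
22 → none → 0
Sum: 0 + 0 + 0 + 0 + 0 + 1 + 0 + 0 + 0 = 1

1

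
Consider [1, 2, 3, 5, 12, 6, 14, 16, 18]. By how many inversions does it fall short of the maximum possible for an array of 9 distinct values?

35

Maximum inversions for 9 distinct elements is C(9, 2) = 9·8/2 = 36.
Current inversions — for each element, count later smaller elements:
1: 0
2: 0
3: 0
5: 0
12: 1
6: 0
14: 0
16: 0
18: 0
Current total: 0 + 0 + 0 + 0 + 1 + 0 + 0 + 0 + 0 = 1
Shortfall: 36 − 1 = 35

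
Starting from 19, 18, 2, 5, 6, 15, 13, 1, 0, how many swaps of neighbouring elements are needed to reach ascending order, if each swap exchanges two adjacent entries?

Minimum adjacent swaps = number of inversions (each swap of adjacent out-of-order elements removes one inversion and no swap can remove more).
Count inversions — for each element, later elements that are smaller:
19: 18, 2, 5, 6, 15, 13, 1, 0 → 8
18: 2, 5, 6, 15, 13, 1, 0 → 7
2: 1, 0 → 2
5: 1, 0 → 2
6: 1, 0 → 2
15: 13, 1, 0 → 3
13: 1, 0 → 2
1: 0 → 1
0: none → 0
Total inversions: 8 + 7 + 2 + 2 + 2 + 3 + 2 + 1 + 0 = 27

Swaps: 27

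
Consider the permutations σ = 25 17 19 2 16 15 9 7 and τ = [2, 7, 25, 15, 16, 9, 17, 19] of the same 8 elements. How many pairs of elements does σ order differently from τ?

There are 16 discordant pairs.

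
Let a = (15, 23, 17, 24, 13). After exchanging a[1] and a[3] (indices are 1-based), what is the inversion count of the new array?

6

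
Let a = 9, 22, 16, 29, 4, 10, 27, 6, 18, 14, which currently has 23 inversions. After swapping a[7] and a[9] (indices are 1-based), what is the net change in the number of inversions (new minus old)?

Positions 7 and 9 hold 27 and 18; after swapping, the array is [9, 22, 16, 29, 4, 10, 18, 6, 27, 14].
Sweep left to right; for each value list the smaller values that follow it:
9: 2
22: 6
16: 4
29: 6
4: 0
10: 1
18: 2
6: 0
27: 1
14: 0
Sum: 2 + 6 + 4 + 6 + 0 + 1 + 2 + 0 + 1 + 0 = 22
Change: 22 − 23 = -1

-1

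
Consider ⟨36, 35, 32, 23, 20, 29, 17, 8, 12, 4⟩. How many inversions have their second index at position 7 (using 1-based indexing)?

6

The element at index 7 is 17.
Elements before it: 36, 35, 32, 23, 20, 29
Those larger than 17: 36, 35, 32, 23, 20, 29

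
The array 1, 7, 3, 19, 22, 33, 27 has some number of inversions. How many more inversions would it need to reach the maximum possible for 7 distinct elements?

Maximum inversions for 7 distinct elements is C(7, 2) = 7·6/2 = 21.
Current inversions — for each element, count later smaller elements:
1: 0
7: 1
3: 0
19: 0
22: 0
33: 1
27: 0
Current total: 0 + 1 + 0 + 0 + 0 + 1 + 0 = 2
Shortfall: 21 − 2 = 19

19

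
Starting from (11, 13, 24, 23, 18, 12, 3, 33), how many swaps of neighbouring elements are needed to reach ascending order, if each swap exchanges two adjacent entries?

13

Minimum adjacent swaps = number of inversions (each swap of adjacent out-of-order elements removes one inversion and no swap can remove more).
Count inversions — for each element, later elements that are smaller:
11: 3 → 1
13: 12, 3 → 2
24: 23, 18, 12, 3 → 4
23: 18, 12, 3 → 3
18: 12, 3 → 2
12: 3 → 1
3: none → 0
33: none → 0
Total inversions: 1 + 2 + 4 + 3 + 2 + 1 + 0 + 0 = 13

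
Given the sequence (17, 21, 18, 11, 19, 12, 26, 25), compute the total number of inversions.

For each element, count later entries that are smaller:
17 → 11, 12 → 2
21 → 18, 11, 19, 12 → 4
18 → 11, 12 → 2
11 → none → 0
19 → 12 → 1
12 → none → 0
26 → 25 → 1
25 → none → 0
Sum: 2 + 4 + 2 + 0 + 1 + 0 + 1 + 0 = 10

10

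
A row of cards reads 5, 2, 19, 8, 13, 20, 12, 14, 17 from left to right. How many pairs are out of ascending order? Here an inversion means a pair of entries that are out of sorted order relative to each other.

Count, for each position, how many later elements it exceeds:
5: 1
2: 0
19: 5
8: 0
13: 1
20: 3
12: 0
14: 0
17: 0
Sum: 1 + 0 + 5 + 0 + 1 + 3 + 0 + 0 + 0 = 10

There are 10 inversions.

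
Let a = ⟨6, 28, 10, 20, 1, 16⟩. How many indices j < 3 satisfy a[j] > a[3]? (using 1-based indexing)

1

The element at index 3 is 10.
Elements before it: 6, 28
Those larger than 10: 28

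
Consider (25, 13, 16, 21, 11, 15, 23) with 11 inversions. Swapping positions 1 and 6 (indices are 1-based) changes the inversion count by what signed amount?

-5

Positions 1 and 6 hold 25 and 15; after swapping, the array is [15, 13, 16, 21, 11, 25, 23].
Sweep left to right; for each value list the smaller values that follow it:
15 → 13, 11 → 2
13 → 11 → 1
16 → 11 → 1
21 → 11 → 1
11 → none → 0
25 → 23 → 1
23 → none → 0
Sum: 2 + 1 + 1 + 1 + 0 + 1 + 0 = 6
Change: 6 − 11 = -5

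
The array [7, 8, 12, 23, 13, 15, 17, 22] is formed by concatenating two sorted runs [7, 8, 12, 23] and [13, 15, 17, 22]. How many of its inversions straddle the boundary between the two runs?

For each element r of the right run, count left-run elements greater than r:
r = 13: 23 → 1
r = 15: 23 → 1
r = 17: 23 → 1
r = 22: 23 → 1
Cross-inversions: 1 + 1 + 1 + 1 = 4

4 cross-inversions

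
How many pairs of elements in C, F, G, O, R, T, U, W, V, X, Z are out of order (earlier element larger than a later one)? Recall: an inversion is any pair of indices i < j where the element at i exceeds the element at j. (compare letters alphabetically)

Element-by-element contributions:
C: 0
F: 0
G: 0
O: 0
R: 0
T: 0
U: 0
W: 1
V: 0
X: 0
Z: 0
Sum: 0 + 0 + 0 + 0 + 0 + 0 + 0 + 1 + 0 + 0 + 0 = 1

1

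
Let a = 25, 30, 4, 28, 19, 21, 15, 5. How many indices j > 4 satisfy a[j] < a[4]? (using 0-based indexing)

The element at index 4 is 19.
Elements after it: 21, 15, 5
Those smaller than 19: 15, 5

2 such elements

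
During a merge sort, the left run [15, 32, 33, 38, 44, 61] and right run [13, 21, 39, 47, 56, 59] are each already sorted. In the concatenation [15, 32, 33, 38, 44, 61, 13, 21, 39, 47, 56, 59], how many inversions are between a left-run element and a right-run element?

For each element r of the right run, count left-run elements greater than r:
r = 13: 15, 32, 33, 38, 44, 61 → 6
r = 21: 32, 33, 38, 44, 61 → 5
r = 39: 44, 61 → 2
r = 47: 61 → 1
r = 56: 61 → 1
r = 59: 61 → 1
Cross-inversions: 6 + 5 + 2 + 1 + 1 + 1 = 16

16 split inversions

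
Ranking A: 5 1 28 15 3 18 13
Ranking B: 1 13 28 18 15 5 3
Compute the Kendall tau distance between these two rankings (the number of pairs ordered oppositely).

11 discordant pairs

Assign each item its position (1..7) in the first ordering, then rewrite the second ordering as that position sequence:
positions: 5→1, 1→2, 28→3, 15→4, 3→5, 18→6, 13→7
second ordering as positions: [2, 7, 3, 6, 4, 1, 5]
Discordant pairs = inversions in this position sequence.
2: 1 → 1
7: 3, 6, 4, 1, 5 → 5
3: 1 → 1
6: 4, 1, 5 → 3
4: 1 → 1
1: 0
5: 0
Total: 1 + 5 + 1 + 3 + 1 + 0 + 0 = 11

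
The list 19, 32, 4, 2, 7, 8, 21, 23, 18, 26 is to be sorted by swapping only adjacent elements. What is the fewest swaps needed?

16 adjacent swaps

Minimum adjacent swaps = number of inversions (each swap of adjacent out-of-order elements removes one inversion and no swap can remove more).
Count inversions — for each element, later elements that are smaller:
19: 4, 2, 7, 8, 18 → 5
32: 4, 2, 7, 8, 21, 23, 18, 26 → 8
4: 2 → 1
2: none → 0
7: none → 0
8: none → 0
21: 18 → 1
23: 18 → 1
18: none → 0
26: none → 0
Total inversions: 5 + 8 + 1 + 0 + 0 + 0 + 1 + 1 + 0 + 0 = 16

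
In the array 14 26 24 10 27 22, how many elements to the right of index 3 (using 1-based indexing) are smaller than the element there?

The element at index 3 is 24.
Elements after it: 10, 27, 22
Those smaller than 24: 10, 22

2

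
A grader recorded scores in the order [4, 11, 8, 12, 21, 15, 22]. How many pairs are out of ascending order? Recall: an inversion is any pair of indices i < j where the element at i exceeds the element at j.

Listing every pair i<j with a[i]>a[j] (using 1-based positions):
(2,3): 11 > 8
(5,6): 21 > 15
That's 2 pairs.

2 out-of-order pairs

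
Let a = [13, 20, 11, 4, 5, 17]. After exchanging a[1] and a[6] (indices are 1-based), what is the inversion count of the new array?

Positions 1 and 6 hold 13 and 17; after swapping, the array is [17, 20, 11, 4, 5, 13].
Sweep left to right; for each value list the smaller values that follow it:
17 → 11, 4, 5, 13 → 4
20 → 11, 4, 5, 13 → 4
11 → 4, 5 → 2
4 → none → 0
5 → none → 0
13 → none → 0
Sum: 4 + 4 + 2 + 0 + 0 + 0 = 10

Inversions: 10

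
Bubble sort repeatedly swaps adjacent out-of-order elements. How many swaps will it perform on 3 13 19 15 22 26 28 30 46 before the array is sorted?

Each adjacent swap fixes exactly one inversion, so the minimum swap count equals the number of inversions.
Count inversions — for each element, later elements that are smaller:
3: none → 0
13: none → 0
19: 15 → 1
15: none → 0
22: none → 0
26: none → 0
28: none → 0
30: none → 0
46: none → 0
Total inversions: 0 + 0 + 1 + 0 + 0 + 0 + 0 + 0 + 0 = 1

1 adjacent swap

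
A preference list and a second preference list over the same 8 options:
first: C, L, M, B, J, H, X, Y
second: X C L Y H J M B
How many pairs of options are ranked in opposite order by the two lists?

Assign each item its position (1..8) in the first ordering, then rewrite the second ordering as that position sequence:
positions: C→1, L→2, M→3, B→4, J→5, H→6, X→7, Y→8
second ordering as positions: [7, 1, 2, 8, 6, 5, 3, 4]
Discordant pairs = inversions in this position sequence.
7: 1, 2, 6, 5, 3, 4 → 6
1: 0
2: 0
8: 6, 5, 3, 4 → 4
6: 5, 3, 4 → 3
5: 3, 4 → 2
3: 0
4: 0
Total: 6 + 0 + 0 + 4 + 3 + 2 + 0 + 0 = 15

15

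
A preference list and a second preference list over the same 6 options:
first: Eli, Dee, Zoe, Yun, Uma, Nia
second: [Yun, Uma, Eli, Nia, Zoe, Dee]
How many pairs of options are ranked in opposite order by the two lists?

9

Assign each item its position (1..6) in the first ordering, then rewrite the second ordering as that position sequence:
positions: Eli→1, Dee→2, Zoe→3, Yun→4, Uma→5, Nia→6
second ordering as positions: [4, 5, 1, 6, 3, 2]
Discordant pairs = inversions in this position sequence.
4: 1, 3, 2 → 3
5: 1, 3, 2 → 3
1: 0
6: 3, 2 → 2
3: 2 → 1
2: 0
Total: 3 + 3 + 0 + 2 + 1 + 0 = 9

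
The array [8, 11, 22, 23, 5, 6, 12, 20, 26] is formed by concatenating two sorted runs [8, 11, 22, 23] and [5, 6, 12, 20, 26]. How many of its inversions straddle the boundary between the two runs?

12

Count, for every r in R, how many entries of L exceed r:
r = 5: 8, 11, 22, 23 → 4
r = 6: 8, 11, 22, 23 → 4
r = 12: 22, 23 → 2
r = 20: 22, 23 → 2
r = 26: none → 0
Cross-inversions: 4 + 4 + 2 + 2 + 0 = 12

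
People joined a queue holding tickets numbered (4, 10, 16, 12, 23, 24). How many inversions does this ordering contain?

Count, for each position, how many later elements it exceeds:
4: 0
10: 0
16: 1
12: 0
23: 0
24: 0
Sum: 0 + 0 + 1 + 0 + 0 + 0 = 1

1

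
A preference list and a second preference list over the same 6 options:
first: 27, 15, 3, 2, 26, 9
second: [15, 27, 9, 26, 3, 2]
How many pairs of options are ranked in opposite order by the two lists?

Assign each item its position (1..6) in the first ordering, then rewrite the second ordering as that position sequence:
positions: 27→1, 15→2, 3→3, 2→4, 26→5, 9→6
second ordering as positions: [2, 1, 6, 5, 3, 4]
Discordant pairs = inversions in this position sequence.
2: 1 → 1
1: 0
6: 5, 3, 4 → 3
5: 3, 4 → 2
3: 0
4: 0
Total: 1 + 0 + 3 + 2 + 0 + 0 = 6

6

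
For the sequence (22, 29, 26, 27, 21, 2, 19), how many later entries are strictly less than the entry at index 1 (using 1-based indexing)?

The element at index 1 is 22.
Elements after it: 29, 26, 27, 21, 2, 19
Those smaller than 22: 21, 2, 19

3 such elements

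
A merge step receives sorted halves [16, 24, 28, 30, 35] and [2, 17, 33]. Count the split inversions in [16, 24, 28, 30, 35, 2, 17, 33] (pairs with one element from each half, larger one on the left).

10

Take each right-half value and tally the left-half values above it:
r = 2: 16, 24, 28, 30, 35 → 5
r = 17: 24, 28, 30, 35 → 4
r = 33: 35 → 1
Cross-inversions: 5 + 4 + 1 = 10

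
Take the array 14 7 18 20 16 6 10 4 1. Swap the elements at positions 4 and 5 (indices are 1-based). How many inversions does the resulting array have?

Positions 4 and 5 hold 20 and 16; after swapping, the array is [14, 7, 18, 16, 20, 6, 10, 4, 1].
Sweep left to right; for each value list the smaller values that follow it:
14 → 7, 6, 10, 4, 1 → 5
7 → 6, 4, 1 → 3
18 → 16, 6, 10, 4, 1 → 5
16 → 6, 10, 4, 1 → 4
20 → 6, 10, 4, 1 → 4
6 → 4, 1 → 2
10 → 4, 1 → 2
4 → 1 → 1
1 → none → 0
Sum: 5 + 3 + 5 + 4 + 4 + 2 + 2 + 1 + 0 = 26

26 inversions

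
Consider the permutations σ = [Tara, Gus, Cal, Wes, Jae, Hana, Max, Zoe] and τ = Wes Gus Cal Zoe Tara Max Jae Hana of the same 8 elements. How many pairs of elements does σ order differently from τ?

Discordant pairs: 11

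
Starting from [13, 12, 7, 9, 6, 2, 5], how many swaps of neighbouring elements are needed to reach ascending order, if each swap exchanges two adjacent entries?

19

Each adjacent swap fixes exactly one inversion, so the minimum swap count equals the number of inversions.
Count inversions — for each element, later elements that are smaller:
13: 12, 7, 9, 6, 2, 5 → 6
12: 7, 9, 6, 2, 5 → 5
7: 6, 2, 5 → 3
9: 6, 2, 5 → 3
6: 2, 5 → 2
2: none → 0
5: none → 0
Total inversions: 6 + 5 + 3 + 3 + 2 + 0 + 0 = 19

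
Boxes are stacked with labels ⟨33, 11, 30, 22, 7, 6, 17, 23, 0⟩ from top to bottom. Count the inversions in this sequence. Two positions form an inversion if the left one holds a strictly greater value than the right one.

26 inversions

Sweep left to right; for each value list the smaller values that follow it:
33: 8
11: 3
30: 6
22: 4
7: 2
6: 1
17: 1
23: 1
0: 0
Sum: 8 + 3 + 6 + 4 + 2 + 1 + 1 + 1 + 0 = 26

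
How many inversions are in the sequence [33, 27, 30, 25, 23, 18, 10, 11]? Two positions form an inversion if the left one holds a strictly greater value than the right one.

26 inversions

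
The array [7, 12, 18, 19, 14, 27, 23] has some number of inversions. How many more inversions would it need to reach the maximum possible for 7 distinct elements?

18 inversions short

Maximum inversions for 7 distinct elements is C(7, 2) = 7·6/2 = 21.
Current inversions — for each element, count later smaller elements:
7: 0
12: 0
18: 1
19: 1
14: 0
27: 1
23: 0
Current total: 0 + 0 + 1 + 1 + 0 + 1 + 0 = 3
Shortfall: 21 − 3 = 18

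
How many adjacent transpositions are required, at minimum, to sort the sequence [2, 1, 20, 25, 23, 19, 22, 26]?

Swaps: 7

Each adjacent swap fixes exactly one inversion, so the minimum swap count equals the number of inversions.
Count inversions — for each element, later elements that are smaller:
2: 1 → 1
1: none → 0
20: 19 → 1
25: 23, 19, 22 → 3
23: 19, 22 → 2
19: none → 0
22: none → 0
26: none → 0
Total inversions: 1 + 0 + 1 + 3 + 2 + 0 + 0 + 0 = 7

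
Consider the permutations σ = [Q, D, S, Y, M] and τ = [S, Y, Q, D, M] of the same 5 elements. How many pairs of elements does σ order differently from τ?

There are 4 discordant pairs.

Assign each item its position (1..5) in the first ordering, then rewrite the second ordering as that position sequence:
positions: Q→1, D→2, S→3, Y→4, M→5
second ordering as positions: [3, 4, 1, 2, 5]
Discordant pairs = inversions in this position sequence.
3: 1, 2 → 2
4: 1, 2 → 2
1: 0
2: 0
5: 0
Total: 2 + 2 + 0 + 0 + 0 = 4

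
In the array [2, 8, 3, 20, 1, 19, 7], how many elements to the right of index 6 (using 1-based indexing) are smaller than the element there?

1

The element at index 6 is 19.
Elements after it: 7
Those smaller than 19: 7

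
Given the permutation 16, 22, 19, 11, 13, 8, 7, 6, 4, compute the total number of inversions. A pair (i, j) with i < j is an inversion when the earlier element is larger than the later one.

Sweep left to right; for each value list the smaller values that follow it:
16: 6
22: 7
19: 6
11: 4
13: 4
8: 3
7: 2
6: 1
4: 0
Sum: 6 + 7 + 6 + 4 + 4 + 3 + 2 + 1 + 0 = 33

33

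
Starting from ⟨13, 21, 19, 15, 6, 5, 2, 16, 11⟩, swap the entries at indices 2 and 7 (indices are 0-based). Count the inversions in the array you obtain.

Positions 2 and 7 hold 19 and 16; after swapping, the array is [13, 21, 16, 15, 6, 5, 2, 19, 11].
Count, for each position, how many later elements it exceeds:
13 → 6, 5, 2, 11 → 4
21 → 16, 15, 6, 5, 2, 19, 11 → 7
16 → 15, 6, 5, 2, 11 → 5
15 → 6, 5, 2, 11 → 4
6 → 5, 2 → 2
5 → 2 → 1
2 → none → 0
19 → 11 → 1
11 → none → 0
Sum: 4 + 7 + 5 + 4 + 2 + 1 + 0 + 1 + 0 = 24

Inversions: 24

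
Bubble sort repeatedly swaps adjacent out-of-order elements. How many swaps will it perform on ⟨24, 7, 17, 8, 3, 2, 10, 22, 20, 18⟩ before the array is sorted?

There are 21 adjacent swaps.

The minimum number of adjacent swaps to sort an array equals its inversion count, since every such swap removes exactly one inversion.
Count inversions — for each element, later elements that are smaller:
24: 7, 17, 8, 3, 2, 10, 22, 20, 18 → 9
7: 3, 2 → 2
17: 8, 3, 2, 10 → 4
8: 3, 2 → 2
3: 2 → 1
2: none → 0
10: none → 0
22: 20, 18 → 2
20: 18 → 1
18: none → 0
Total inversions: 9 + 2 + 4 + 2 + 1 + 0 + 0 + 2 + 1 + 0 = 21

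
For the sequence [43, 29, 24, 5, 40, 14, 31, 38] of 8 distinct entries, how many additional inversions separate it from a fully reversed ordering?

Maximum inversions for 8 distinct elements is C(8, 2) = 8·7/2 = 28.
Current inversions — for each element, count later smaller elements:
43: 7
29: 3
24: 2
5: 0
40: 3
14: 0
31: 0
38: 0
Current total: 7 + 3 + 2 + 0 + 3 + 0 + 0 + 0 = 15
Shortfall: 28 − 15 = 13

13 inversions short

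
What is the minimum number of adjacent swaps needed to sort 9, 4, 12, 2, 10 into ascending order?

The minimum number of adjacent swaps to sort an array equals its inversion count, since every such swap removes exactly one inversion.
Count inversions — for each element, later elements that are smaller:
9: 4, 2 → 2
4: 2 → 1
12: 2, 10 → 2
2: none → 0
10: none → 0
Total inversions: 2 + 1 + 2 + 0 + 0 = 5

5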